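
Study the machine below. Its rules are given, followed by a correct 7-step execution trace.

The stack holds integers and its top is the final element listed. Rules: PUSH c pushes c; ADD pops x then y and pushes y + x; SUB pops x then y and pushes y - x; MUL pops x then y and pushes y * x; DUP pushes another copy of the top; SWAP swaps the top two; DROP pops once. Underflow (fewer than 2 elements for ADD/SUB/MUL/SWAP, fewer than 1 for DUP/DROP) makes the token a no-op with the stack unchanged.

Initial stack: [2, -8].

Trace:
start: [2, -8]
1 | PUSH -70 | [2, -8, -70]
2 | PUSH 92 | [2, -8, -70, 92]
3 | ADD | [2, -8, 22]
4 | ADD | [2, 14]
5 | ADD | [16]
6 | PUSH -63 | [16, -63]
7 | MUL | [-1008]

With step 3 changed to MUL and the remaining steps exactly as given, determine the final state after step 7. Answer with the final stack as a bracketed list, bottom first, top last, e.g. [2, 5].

[406098]

(re-executing from step 3 with the substitution; state before step 3: [2, -8, -70, 92])
3 | MUL | [2, -8, -6440]
4 | ADD | [2, -6448]
5 | ADD | [-6446]
6 | PUSH -63 | [-6446, -63]
7 | MUL | [406098]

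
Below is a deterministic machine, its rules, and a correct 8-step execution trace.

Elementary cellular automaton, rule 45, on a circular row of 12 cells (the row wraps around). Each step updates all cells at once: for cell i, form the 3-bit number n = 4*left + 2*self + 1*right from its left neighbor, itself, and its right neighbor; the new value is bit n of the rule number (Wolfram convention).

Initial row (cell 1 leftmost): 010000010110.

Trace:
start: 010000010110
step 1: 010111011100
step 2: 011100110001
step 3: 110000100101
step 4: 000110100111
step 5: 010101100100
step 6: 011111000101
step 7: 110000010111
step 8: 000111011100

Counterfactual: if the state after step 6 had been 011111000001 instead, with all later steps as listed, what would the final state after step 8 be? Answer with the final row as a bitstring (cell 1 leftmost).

000111010011

state after step 6 := 011111000001
step 7: 110000011101
step 8: 000111010011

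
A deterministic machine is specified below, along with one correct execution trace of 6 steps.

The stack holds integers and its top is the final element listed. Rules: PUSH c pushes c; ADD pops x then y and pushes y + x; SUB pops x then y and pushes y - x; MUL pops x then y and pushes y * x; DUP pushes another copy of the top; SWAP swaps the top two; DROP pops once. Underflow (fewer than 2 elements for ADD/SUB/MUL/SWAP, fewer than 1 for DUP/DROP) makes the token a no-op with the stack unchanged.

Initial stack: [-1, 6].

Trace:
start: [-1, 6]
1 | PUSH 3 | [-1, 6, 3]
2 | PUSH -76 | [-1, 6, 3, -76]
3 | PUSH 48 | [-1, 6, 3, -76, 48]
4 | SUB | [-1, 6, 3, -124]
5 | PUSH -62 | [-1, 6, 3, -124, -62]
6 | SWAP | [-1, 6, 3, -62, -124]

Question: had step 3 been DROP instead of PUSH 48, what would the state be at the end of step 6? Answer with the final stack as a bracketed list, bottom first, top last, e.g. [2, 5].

(re-executing from step 3 with the substitution; state before step 3: [-1, 6, 3, -76])
3 | DROP | [-1, 6, 3]
4 | SUB | [-1, 3]
5 | PUSH -62 | [-1, 3, -62]
6 | SWAP | [-1, -62, 3]

[-1, -62, 3]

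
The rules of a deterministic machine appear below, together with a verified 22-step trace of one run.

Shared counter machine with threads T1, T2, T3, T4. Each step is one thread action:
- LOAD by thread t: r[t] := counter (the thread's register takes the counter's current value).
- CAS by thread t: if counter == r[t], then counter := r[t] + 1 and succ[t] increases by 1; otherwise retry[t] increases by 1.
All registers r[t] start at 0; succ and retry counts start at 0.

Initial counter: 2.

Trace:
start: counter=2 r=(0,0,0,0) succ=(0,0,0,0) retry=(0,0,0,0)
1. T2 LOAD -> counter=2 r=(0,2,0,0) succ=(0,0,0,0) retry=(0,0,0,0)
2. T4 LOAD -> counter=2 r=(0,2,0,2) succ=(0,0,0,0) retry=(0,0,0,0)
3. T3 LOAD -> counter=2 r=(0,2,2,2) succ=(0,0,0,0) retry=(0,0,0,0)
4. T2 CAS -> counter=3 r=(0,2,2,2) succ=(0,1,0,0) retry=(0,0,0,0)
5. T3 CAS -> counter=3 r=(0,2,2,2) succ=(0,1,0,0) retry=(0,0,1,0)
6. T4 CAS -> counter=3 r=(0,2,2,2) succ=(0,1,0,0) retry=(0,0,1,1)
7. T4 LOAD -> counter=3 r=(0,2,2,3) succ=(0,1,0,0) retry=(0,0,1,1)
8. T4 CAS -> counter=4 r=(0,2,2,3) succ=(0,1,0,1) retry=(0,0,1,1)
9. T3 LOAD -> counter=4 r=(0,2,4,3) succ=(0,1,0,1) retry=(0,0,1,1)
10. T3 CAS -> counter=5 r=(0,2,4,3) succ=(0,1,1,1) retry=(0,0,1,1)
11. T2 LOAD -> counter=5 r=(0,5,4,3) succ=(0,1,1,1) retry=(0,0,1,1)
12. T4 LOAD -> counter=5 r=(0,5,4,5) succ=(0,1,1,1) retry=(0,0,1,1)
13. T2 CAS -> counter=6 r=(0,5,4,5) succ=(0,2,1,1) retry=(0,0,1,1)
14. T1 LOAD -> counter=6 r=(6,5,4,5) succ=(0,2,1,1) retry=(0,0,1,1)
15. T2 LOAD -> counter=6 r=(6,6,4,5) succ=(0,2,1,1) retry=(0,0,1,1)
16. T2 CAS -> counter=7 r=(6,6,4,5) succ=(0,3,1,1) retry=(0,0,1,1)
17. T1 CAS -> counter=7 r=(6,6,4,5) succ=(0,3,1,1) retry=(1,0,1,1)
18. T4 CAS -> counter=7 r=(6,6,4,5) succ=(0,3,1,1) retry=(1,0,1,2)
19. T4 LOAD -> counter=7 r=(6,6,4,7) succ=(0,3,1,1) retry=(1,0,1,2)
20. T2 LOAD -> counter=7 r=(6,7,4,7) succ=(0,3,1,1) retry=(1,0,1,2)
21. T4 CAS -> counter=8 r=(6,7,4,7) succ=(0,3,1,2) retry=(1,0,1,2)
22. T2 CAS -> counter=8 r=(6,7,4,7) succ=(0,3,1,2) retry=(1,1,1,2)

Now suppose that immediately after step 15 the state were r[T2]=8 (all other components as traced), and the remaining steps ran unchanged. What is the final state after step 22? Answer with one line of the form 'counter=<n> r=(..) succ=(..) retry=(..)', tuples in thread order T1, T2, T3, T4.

state after step 15 := counter=6 r=(6,8,4,5) succ=(0,2,1,1) retry=(0,0,1,1)
16. T2 CAS -> counter=6 r=(6,8,4,5) succ=(0,2,1,1) retry=(0,1,1,1)
17. T1 CAS -> counter=7 r=(6,8,4,5) succ=(1,2,1,1) retry=(0,1,1,1)
18. T4 CAS -> counter=7 r=(6,8,4,5) succ=(1,2,1,1) retry=(0,1,1,2)
19. T4 LOAD -> counter=7 r=(6,8,4,7) succ=(1,2,1,1) retry=(0,1,1,2)
20. T2 LOAD -> counter=7 r=(6,7,4,7) succ=(1,2,1,1) retry=(0,1,1,2)
21. T4 CAS -> counter=8 r=(6,7,4,7) succ=(1,2,1,2) retry=(0,1,1,2)
22. T2 CAS -> counter=8 r=(6,7,4,7) succ=(1,2,1,2) retry=(0,2,1,2)

counter=8 r=(6,7,4,7) succ=(1,2,1,2) retry=(0,2,1,2)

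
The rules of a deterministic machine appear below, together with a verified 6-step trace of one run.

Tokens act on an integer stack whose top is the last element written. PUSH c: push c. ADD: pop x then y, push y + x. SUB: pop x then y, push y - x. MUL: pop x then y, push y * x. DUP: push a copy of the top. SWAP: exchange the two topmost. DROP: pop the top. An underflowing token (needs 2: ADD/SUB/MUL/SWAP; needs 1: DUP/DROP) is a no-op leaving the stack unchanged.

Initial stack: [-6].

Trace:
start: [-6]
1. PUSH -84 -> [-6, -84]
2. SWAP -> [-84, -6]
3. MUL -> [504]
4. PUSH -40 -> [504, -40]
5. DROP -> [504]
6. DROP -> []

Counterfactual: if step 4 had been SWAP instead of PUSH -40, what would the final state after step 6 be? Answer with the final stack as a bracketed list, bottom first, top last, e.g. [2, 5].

[]

(re-executing from step 4 with the substitution; state before step 4: [504])
4. SWAP -> [504]
5. DROP -> []
6. DROP -> []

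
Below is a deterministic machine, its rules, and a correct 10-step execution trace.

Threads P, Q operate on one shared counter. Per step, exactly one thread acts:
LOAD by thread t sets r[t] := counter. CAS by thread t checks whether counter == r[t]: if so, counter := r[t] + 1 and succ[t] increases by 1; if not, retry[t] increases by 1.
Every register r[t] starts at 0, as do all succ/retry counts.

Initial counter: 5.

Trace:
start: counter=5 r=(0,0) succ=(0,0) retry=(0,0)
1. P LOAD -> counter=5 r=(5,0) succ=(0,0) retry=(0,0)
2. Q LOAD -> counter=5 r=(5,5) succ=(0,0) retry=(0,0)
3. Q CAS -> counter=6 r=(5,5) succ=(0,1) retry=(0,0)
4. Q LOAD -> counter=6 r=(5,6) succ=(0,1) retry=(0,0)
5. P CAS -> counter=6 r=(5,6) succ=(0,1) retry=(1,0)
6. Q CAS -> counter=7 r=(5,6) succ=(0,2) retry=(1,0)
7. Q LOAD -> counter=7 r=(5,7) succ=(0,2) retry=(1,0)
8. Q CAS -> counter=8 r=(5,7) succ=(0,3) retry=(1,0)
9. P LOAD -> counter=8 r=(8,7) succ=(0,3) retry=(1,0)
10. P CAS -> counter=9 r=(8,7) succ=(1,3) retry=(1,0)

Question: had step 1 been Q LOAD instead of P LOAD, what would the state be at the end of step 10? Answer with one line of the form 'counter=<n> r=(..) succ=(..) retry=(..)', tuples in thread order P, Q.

(re-executing from step 1 with the substitution; state before step 1: counter=5 r=(0,0) succ=(0,0) retry=(0,0))
1. Q LOAD -> counter=5 r=(0,5) succ=(0,0) retry=(0,0)
2. Q LOAD -> counter=5 r=(0,5) succ=(0,0) retry=(0,0)
3. Q CAS -> counter=6 r=(0,5) succ=(0,1) retry=(0,0)
4. Q LOAD -> counter=6 r=(0,6) succ=(0,1) retry=(0,0)
5. P CAS -> counter=6 r=(0,6) succ=(0,1) retry=(1,0)
6. Q CAS -> counter=7 r=(0,6) succ=(0,2) retry=(1,0)
7. Q LOAD -> counter=7 r=(0,7) succ=(0,2) retry=(1,0)
8. Q CAS -> counter=8 r=(0,7) succ=(0,3) retry=(1,0)
9. P LOAD -> counter=8 r=(8,7) succ=(0,3) retry=(1,0)
10. P CAS -> counter=9 r=(8,7) succ=(1,3) retry=(1,0)

counter=9 r=(8,7) succ=(1,3) retry=(1,0)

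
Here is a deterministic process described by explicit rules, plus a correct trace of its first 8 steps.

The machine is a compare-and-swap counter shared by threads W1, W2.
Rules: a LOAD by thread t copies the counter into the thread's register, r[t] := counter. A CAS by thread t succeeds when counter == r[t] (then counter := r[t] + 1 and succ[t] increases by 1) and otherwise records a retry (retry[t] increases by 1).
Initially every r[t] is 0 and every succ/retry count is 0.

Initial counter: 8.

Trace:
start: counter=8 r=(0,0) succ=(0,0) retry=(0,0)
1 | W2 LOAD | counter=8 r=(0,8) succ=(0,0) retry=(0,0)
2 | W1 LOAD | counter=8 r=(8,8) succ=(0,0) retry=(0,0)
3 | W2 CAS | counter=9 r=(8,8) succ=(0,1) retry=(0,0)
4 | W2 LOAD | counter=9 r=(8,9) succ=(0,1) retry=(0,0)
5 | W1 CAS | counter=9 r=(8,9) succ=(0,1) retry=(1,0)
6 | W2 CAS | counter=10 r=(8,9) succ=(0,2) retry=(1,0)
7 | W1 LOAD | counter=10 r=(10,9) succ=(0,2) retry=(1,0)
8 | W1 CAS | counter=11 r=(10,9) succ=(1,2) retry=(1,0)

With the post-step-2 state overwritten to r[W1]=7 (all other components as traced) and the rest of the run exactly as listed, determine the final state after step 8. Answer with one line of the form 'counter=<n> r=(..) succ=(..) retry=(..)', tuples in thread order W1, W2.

counter=11 r=(10,9) succ=(1,2) retry=(1,0)

state after step 2 := counter=8 r=(7,8) succ=(0,0) retry=(0,0)
3 | W2 CAS | counter=9 r=(7,8) succ=(0,1) retry=(0,0)
4 | W2 LOAD | counter=9 r=(7,9) succ=(0,1) retry=(0,0)
5 | W1 CAS | counter=9 r=(7,9) succ=(0,1) retry=(1,0)
6 | W2 CAS | counter=10 r=(7,9) succ=(0,2) retry=(1,0)
7 | W1 LOAD | counter=10 r=(10,9) succ=(0,2) retry=(1,0)
8 | W1 CAS | counter=11 r=(10,9) succ=(1,2) retry=(1,0)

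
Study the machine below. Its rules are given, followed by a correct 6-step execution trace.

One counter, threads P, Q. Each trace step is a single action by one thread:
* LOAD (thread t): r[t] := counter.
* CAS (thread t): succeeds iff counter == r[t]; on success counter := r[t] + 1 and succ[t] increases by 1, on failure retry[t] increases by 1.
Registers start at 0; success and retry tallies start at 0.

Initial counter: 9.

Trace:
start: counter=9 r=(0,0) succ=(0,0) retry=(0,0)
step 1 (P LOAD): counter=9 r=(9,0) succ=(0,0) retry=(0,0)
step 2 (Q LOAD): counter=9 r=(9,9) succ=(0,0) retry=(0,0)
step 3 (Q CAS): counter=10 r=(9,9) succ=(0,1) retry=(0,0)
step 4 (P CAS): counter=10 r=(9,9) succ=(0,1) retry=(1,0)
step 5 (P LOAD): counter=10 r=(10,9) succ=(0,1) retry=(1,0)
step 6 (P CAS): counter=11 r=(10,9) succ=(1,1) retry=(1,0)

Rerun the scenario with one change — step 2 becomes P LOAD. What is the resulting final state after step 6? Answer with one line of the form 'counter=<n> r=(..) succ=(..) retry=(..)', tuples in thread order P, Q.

(re-executing from step 2 with the substitution; state before step 2: counter=9 r=(9,0) succ=(0,0) retry=(0,0))
step 2 (P LOAD): counter=9 r=(9,0) succ=(0,0) retry=(0,0)
step 3 (Q CAS): counter=9 r=(9,0) succ=(0,0) retry=(0,1)
step 4 (P CAS): counter=10 r=(9,0) succ=(1,0) retry=(0,1)
step 5 (P LOAD): counter=10 r=(10,0) succ=(1,0) retry=(0,1)
step 6 (P CAS): counter=11 r=(10,0) succ=(2,0) retry=(0,1)

counter=11 r=(10,0) succ=(2,0) retry=(0,1)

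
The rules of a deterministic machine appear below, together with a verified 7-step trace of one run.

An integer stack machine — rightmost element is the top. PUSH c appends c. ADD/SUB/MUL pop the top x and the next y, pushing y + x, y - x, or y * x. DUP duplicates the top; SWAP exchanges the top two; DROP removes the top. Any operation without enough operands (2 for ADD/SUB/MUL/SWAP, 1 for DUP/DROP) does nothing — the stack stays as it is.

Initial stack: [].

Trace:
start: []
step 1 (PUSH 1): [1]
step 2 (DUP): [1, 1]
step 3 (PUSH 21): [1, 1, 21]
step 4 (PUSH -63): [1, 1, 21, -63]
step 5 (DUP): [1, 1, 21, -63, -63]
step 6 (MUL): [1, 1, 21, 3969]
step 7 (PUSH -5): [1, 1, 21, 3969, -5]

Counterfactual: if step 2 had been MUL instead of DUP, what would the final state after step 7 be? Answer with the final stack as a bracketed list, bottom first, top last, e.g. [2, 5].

[1, 21, 3969, -5]

(re-executing from step 2 with the substitution; state before step 2: [1])
step 2 (MUL): [1]
step 3 (PUSH 21): [1, 21]
step 4 (PUSH -63): [1, 21, -63]
step 5 (DUP): [1, 21, -63, -63]
step 6 (MUL): [1, 21, 3969]
step 7 (PUSH -5): [1, 21, 3969, -5]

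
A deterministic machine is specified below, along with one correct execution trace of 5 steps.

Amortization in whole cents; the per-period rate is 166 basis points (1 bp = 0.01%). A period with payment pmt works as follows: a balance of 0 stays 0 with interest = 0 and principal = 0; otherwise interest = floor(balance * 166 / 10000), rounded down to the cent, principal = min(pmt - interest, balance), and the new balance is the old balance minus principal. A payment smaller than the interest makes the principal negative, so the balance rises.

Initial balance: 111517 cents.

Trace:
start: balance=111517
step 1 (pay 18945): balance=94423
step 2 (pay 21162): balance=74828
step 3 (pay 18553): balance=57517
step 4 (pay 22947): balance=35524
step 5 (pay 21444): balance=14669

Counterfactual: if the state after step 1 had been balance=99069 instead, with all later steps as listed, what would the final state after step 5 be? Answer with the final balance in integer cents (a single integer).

state after step 1 := balance=99069
step 2 (pay 21162): balance=79551
step 3 (pay 18553): balance=62318
step 4 (pay 22947): balance=40405
step 5 (pay 21444): balance=19631

19631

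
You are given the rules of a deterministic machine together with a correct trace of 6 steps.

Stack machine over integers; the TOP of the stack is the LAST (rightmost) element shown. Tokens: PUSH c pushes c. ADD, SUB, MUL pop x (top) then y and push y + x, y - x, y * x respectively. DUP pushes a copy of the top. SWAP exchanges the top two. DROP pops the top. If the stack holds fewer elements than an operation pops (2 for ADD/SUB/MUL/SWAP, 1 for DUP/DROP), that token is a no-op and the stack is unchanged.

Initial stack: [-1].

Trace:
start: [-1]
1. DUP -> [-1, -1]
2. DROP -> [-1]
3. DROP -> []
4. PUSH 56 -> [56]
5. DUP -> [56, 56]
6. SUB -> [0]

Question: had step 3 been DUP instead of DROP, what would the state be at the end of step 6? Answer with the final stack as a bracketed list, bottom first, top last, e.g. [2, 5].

[-1, -1, 0]

(re-executing from step 3 with the substitution; state before step 3: [-1])
3. DUP -> [-1, -1]
4. PUSH 56 -> [-1, -1, 56]
5. DUP -> [-1, -1, 56, 56]
6. SUB -> [-1, -1, 0]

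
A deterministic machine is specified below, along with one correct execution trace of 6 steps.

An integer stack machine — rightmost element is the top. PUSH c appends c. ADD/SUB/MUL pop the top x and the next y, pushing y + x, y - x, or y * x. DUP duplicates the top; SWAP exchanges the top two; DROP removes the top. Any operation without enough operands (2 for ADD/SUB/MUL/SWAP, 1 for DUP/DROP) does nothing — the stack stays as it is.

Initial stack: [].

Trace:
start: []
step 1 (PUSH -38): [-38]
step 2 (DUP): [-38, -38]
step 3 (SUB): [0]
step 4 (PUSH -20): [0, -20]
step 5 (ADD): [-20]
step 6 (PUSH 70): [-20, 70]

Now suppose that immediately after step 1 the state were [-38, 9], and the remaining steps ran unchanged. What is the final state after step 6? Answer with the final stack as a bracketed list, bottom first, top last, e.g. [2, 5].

[-38, -20, 70]

state after step 1 := [-38, 9]
step 2 (DUP): [-38, 9, 9]
step 3 (SUB): [-38, 0]
step 4 (PUSH -20): [-38, 0, -20]
step 5 (ADD): [-38, -20]
step 6 (PUSH 70): [-38, -20, 70]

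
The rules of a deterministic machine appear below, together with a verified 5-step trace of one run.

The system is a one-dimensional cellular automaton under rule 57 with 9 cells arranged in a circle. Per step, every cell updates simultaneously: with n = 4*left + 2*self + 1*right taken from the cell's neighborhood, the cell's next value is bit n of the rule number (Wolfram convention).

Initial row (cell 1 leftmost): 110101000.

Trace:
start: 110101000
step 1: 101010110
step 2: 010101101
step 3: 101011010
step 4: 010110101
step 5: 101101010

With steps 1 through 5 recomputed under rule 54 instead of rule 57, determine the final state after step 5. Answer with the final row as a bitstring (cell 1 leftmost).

100010001

(re-executing steps 1..5 under rule 54; state before step 1: 110101000)
step 1: 001111101
step 2: 110000011
step 3: 001000100
step 4: 011101110
step 5: 100010001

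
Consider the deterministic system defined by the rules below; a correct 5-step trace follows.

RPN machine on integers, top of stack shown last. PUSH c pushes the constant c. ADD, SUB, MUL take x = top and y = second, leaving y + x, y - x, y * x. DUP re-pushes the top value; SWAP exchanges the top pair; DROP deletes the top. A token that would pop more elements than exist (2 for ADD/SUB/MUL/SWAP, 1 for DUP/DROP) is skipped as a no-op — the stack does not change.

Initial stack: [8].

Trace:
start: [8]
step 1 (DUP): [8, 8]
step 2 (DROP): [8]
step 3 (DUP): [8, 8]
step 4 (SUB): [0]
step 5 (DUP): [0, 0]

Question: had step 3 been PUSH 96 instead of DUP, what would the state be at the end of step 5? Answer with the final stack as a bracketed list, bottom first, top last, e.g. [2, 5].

[-88, -88]

(re-executing from step 3 with the substitution; state before step 3: [8])
step 3 (PUSH 96): [8, 96]
step 4 (SUB): [-88]
step 5 (DUP): [-88, -88]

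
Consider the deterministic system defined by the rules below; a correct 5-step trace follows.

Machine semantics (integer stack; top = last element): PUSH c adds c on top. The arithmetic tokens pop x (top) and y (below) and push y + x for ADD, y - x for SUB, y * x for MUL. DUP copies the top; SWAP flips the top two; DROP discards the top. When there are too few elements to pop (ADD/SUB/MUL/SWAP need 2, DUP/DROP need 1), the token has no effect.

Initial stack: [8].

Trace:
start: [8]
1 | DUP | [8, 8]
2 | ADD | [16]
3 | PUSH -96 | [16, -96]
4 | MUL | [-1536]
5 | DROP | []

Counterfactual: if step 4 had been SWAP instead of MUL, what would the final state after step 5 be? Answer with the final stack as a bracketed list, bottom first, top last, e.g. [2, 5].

(re-executing from step 4 with the substitution; state before step 4: [16, -96])
4 | SWAP | [-96, 16]
5 | DROP | [-96]

[-96]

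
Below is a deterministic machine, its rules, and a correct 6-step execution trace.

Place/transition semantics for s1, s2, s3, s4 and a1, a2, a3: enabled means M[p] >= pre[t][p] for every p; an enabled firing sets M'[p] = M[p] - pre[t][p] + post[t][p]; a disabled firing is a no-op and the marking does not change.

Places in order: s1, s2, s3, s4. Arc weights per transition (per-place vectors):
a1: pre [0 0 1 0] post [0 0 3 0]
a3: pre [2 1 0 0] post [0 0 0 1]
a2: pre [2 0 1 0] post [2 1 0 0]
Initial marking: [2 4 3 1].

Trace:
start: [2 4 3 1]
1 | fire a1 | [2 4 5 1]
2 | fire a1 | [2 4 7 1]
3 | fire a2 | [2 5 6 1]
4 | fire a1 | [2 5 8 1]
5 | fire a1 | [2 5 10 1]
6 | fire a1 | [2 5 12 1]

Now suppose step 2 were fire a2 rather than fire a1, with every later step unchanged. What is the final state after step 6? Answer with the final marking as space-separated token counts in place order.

(re-executing from step 2 with the substitution; state before step 2: [2 4 5 1])
2 | fire a2 | [2 5 4 1]
3 | fire a2 | [2 6 3 1]
4 | fire a1 | [2 6 5 1]
5 | fire a1 | [2 6 7 1]
6 | fire a1 | [2 6 9 1]

2 6 9 1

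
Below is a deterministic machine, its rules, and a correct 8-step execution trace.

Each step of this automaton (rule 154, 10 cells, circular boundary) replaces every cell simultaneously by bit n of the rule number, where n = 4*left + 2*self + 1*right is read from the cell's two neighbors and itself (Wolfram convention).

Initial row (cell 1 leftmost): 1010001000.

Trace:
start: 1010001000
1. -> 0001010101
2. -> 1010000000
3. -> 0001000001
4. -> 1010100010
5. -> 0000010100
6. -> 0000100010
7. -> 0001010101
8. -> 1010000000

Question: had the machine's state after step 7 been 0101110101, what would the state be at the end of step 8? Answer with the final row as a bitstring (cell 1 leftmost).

0001100000

state after step 7 := 0101110101
8. -> 0001100000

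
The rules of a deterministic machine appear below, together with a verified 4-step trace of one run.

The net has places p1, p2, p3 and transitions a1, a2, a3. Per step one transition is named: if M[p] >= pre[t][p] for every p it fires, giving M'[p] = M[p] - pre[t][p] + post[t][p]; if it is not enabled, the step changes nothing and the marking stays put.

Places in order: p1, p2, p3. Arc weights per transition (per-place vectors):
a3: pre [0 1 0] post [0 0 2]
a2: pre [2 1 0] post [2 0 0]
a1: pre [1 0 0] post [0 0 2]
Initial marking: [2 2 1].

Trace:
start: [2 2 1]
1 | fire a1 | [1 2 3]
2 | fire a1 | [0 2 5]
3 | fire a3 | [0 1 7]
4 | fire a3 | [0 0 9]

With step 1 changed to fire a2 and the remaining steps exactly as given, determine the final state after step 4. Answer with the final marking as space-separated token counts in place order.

1 0 5

(re-executing from step 1 with the substitution; state before step 1: [2 2 1])
1 | fire a2 | [2 1 1]
2 | fire a1 | [1 1 3]
3 | fire a3 | [1 0 5]
4 | fire a3 | [1 0 5]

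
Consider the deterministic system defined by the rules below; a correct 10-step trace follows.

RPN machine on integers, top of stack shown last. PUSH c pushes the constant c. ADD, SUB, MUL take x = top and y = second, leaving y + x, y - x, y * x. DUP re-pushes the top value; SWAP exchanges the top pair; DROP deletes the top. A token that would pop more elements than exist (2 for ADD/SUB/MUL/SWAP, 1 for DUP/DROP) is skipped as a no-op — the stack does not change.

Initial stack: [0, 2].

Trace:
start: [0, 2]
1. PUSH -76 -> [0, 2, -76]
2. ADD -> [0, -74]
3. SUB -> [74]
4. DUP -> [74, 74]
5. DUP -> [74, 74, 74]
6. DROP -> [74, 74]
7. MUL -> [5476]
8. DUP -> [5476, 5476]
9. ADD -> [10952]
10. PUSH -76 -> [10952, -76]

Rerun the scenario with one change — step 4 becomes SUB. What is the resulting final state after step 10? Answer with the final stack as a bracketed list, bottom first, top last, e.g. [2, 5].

(re-executing from step 4 with the substitution; state before step 4: [74])
4. SUB -> [74]
5. DUP -> [74, 74]
6. DROP -> [74]
7. MUL -> [74]
8. DUP -> [74, 74]
9. ADD -> [148]
10. PUSH -76 -> [148, -76]

[148, -76]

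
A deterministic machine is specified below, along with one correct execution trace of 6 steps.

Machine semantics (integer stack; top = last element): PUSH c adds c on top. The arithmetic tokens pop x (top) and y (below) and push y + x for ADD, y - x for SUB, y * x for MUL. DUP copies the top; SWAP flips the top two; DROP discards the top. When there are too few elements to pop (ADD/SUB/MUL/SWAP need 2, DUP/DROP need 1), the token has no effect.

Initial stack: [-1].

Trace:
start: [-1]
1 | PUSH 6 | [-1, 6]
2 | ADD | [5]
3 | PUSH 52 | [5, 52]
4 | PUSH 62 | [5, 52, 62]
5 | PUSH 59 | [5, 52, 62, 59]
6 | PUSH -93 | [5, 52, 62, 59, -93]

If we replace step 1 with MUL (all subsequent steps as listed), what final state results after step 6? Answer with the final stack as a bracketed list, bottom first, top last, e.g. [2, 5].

(re-executing from step 1 with the substitution; state before step 1: [-1])
1 | MUL | [-1]
2 | ADD | [-1]
3 | PUSH 52 | [-1, 52]
4 | PUSH 62 | [-1, 52, 62]
5 | PUSH 59 | [-1, 52, 62, 59]
6 | PUSH -93 | [-1, 52, 62, 59, -93]

[-1, 52, 62, 59, -93]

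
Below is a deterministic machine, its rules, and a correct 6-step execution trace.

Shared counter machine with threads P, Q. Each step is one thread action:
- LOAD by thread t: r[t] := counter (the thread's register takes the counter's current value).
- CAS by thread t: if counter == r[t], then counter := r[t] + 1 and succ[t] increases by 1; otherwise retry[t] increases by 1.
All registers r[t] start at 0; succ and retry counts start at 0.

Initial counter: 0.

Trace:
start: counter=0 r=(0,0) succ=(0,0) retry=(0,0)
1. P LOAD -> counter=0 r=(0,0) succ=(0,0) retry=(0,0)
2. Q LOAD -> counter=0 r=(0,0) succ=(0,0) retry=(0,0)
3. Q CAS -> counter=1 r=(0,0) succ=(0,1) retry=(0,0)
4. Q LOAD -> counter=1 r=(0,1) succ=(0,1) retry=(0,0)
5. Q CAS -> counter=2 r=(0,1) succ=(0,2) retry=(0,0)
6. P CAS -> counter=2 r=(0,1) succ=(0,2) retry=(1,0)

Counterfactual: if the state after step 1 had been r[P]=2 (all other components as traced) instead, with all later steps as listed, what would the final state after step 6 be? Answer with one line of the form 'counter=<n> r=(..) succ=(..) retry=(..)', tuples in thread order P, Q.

counter=3 r=(2,1) succ=(1,2) retry=(0,0)

state after step 1 := counter=0 r=(2,0) succ=(0,0) retry=(0,0)
2. Q LOAD -> counter=0 r=(2,0) succ=(0,0) retry=(0,0)
3. Q CAS -> counter=1 r=(2,0) succ=(0,1) retry=(0,0)
4. Q LOAD -> counter=1 r=(2,1) succ=(0,1) retry=(0,0)
5. Q CAS -> counter=2 r=(2,1) succ=(0,2) retry=(0,0)
6. P CAS -> counter=3 r=(2,1) succ=(1,2) retry=(0,0)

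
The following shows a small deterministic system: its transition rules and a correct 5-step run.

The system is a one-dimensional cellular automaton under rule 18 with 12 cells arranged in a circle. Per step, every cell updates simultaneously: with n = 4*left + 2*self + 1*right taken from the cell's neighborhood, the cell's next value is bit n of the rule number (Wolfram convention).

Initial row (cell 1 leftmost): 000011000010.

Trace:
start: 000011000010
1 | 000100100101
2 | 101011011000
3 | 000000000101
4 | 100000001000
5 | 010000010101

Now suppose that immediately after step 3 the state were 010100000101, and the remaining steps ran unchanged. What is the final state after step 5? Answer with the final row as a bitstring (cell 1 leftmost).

000101010100

state after step 3 := 010100000101
4 | 000010001000
5 | 000101010100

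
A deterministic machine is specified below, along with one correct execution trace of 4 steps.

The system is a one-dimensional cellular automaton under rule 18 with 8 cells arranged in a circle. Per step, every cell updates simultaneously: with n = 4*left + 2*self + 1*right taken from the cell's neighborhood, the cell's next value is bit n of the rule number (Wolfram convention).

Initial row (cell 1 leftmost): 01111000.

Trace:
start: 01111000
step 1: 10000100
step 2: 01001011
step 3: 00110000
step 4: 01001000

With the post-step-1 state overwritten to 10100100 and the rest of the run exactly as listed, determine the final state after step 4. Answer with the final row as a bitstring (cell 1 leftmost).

state after step 1 := 10100100
step 2: 00011011
step 3: 10100000
step 4: 00010001

00010001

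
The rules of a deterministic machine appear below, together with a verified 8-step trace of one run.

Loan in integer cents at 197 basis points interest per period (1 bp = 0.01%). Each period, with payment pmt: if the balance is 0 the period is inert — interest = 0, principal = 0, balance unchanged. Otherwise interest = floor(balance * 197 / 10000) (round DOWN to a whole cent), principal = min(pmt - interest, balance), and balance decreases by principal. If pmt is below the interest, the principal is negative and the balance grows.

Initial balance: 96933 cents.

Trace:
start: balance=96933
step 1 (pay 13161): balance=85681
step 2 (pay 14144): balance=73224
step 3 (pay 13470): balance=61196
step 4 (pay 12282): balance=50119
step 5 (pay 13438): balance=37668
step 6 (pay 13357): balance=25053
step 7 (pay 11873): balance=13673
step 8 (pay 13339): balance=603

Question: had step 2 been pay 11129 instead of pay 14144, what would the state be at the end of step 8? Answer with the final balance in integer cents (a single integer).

3992

(re-executing from step 2 with the substitution; state before step 2: balance=85681)
step 2 (pay 11129): balance=76239
step 3 (pay 13470): balance=64270
step 4 (pay 12282): balance=53254
step 5 (pay 13438): balance=40865
step 6 (pay 13357): balance=28313
step 7 (pay 11873): balance=16997
step 8 (pay 13339): balance=3992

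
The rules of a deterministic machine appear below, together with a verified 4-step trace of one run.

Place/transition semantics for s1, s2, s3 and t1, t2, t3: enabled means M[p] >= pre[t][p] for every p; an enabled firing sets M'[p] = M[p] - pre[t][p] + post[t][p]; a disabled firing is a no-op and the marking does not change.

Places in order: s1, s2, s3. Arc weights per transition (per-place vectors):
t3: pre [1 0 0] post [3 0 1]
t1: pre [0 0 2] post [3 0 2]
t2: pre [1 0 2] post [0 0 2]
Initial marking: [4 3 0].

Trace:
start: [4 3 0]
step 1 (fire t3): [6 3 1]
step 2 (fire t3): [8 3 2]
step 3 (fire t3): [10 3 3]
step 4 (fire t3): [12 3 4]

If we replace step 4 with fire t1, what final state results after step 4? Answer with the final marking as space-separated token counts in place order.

13 3 3

(re-executing from step 4 with the substitution; state before step 4: [10 3 3])
step 4 (fire t1): [13 3 3]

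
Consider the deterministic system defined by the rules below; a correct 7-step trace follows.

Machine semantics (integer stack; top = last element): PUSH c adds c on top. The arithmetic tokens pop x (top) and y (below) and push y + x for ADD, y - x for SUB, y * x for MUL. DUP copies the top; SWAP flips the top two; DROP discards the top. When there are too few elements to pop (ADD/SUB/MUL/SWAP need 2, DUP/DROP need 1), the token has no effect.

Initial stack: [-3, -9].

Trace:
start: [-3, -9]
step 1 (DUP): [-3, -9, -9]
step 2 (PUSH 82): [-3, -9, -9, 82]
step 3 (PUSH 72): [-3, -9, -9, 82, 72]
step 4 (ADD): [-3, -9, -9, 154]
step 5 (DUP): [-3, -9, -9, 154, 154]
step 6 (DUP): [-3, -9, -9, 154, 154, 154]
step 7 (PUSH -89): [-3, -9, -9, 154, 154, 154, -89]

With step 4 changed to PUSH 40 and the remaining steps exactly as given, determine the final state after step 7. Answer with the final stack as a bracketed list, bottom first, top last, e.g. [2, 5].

[-3, -9, -9, 82, 72, 40, 40, 40, -89]

(re-executing from step 4 with the substitution; state before step 4: [-3, -9, -9, 82, 72])
step 4 (PUSH 40): [-3, -9, -9, 82, 72, 40]
step 5 (DUP): [-3, -9, -9, 82, 72, 40, 40]
step 6 (DUP): [-3, -9, -9, 82, 72, 40, 40, 40]
step 7 (PUSH -89): [-3, -9, -9, 82, 72, 40, 40, 40, -89]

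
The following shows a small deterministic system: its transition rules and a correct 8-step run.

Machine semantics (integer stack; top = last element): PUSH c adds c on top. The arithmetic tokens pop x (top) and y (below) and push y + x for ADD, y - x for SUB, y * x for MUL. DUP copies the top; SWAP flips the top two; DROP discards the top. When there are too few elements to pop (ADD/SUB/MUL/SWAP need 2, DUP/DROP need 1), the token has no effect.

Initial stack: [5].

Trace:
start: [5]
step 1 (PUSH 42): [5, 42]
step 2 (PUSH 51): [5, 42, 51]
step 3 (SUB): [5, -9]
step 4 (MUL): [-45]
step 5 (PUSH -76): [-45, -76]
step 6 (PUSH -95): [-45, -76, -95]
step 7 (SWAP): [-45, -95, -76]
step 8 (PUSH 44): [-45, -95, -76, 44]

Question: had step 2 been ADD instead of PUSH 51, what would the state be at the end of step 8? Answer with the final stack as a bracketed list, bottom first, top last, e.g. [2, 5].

(re-executing from step 2 with the substitution; state before step 2: [5, 42])
step 2 (ADD): [47]
step 3 (SUB): [47]
step 4 (MUL): [47]
step 5 (PUSH -76): [47, -76]
step 6 (PUSH -95): [47, -76, -95]
step 7 (SWAP): [47, -95, -76]
step 8 (PUSH 44): [47, -95, -76, 44]

[47, -95, -76, 44]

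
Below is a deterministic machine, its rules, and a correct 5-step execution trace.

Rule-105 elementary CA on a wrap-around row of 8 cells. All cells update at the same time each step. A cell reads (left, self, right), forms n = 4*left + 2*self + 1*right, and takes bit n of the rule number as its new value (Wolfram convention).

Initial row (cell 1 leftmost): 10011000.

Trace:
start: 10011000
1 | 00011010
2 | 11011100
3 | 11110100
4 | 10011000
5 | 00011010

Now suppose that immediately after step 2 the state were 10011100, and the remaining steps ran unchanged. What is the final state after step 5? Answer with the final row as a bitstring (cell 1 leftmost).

state after step 2 := 10011100
3 | 00010100
4 | 11001001
5 | 01000001

01000001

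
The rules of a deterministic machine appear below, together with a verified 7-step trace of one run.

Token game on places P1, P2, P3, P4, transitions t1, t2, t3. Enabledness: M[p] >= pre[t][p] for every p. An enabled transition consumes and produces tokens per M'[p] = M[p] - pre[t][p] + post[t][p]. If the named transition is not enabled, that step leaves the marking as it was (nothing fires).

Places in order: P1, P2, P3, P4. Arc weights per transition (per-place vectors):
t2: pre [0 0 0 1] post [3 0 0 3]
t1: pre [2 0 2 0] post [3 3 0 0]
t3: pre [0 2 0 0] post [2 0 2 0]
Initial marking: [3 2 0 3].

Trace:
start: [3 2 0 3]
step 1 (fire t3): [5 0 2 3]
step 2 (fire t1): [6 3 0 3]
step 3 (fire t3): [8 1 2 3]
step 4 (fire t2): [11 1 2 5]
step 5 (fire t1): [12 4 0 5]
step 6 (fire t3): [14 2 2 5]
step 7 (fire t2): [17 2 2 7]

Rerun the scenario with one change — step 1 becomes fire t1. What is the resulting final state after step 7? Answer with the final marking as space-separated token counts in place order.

14 1 2 7

(re-executing from step 1 with the substitution; state before step 1: [3 2 0 3])
step 1 (fire t1): [3 2 0 3]
step 2 (fire t1): [3 2 0 3]
step 3 (fire t3): [5 0 2 3]
step 4 (fire t2): [8 0 2 5]
step 5 (fire t1): [9 3 0 5]
step 6 (fire t3): [11 1 2 5]
step 7 (fire t2): [14 1 2 7]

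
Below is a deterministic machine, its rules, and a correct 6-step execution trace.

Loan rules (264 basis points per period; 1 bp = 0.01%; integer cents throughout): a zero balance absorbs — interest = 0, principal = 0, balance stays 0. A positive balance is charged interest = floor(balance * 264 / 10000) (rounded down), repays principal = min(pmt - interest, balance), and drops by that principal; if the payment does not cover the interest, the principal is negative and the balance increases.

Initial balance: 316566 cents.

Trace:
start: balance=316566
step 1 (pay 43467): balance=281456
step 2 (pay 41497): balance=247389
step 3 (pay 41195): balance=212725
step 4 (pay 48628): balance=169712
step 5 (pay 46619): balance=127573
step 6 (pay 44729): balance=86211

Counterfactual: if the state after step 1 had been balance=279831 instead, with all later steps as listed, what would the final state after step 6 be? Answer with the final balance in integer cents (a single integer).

84361

state after step 1 := balance=279831
step 2 (pay 41497): balance=245721
step 3 (pay 41195): balance=211013
step 4 (pay 48628): balance=167955
step 5 (pay 46619): balance=125770
step 6 (pay 44729): balance=84361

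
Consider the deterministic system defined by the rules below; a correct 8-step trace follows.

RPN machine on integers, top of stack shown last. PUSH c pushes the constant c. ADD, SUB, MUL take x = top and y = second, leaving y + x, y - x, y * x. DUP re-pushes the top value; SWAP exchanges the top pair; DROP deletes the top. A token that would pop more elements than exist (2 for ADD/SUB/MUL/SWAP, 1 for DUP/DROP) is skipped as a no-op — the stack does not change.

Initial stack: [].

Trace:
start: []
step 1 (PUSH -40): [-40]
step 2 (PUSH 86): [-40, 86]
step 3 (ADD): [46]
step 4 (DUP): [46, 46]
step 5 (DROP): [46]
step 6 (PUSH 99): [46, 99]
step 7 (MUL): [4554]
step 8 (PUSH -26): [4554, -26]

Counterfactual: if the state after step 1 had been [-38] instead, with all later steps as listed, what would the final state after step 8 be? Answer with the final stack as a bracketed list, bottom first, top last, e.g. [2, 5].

state after step 1 := [-38]
step 2 (PUSH 86): [-38, 86]
step 3 (ADD): [48]
step 4 (DUP): [48, 48]
step 5 (DROP): [48]
step 6 (PUSH 99): [48, 99]
step 7 (MUL): [4752]
step 8 (PUSH -26): [4752, -26]

[4752, -26]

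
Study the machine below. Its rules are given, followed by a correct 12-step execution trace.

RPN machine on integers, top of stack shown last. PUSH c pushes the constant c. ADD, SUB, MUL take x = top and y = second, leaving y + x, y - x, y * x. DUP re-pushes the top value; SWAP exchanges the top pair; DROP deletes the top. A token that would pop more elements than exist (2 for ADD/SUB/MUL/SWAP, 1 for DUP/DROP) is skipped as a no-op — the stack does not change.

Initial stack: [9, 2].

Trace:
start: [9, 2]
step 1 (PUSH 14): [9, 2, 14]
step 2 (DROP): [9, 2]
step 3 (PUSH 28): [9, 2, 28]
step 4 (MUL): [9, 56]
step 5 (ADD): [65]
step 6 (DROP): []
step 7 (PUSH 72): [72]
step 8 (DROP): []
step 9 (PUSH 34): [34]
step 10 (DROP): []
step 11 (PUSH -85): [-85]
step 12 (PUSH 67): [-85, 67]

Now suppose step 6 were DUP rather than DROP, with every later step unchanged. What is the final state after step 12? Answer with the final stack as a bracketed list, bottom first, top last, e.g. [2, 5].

(re-executing from step 6 with the substitution; state before step 6: [65])
step 6 (DUP): [65, 65]
step 7 (PUSH 72): [65, 65, 72]
step 8 (DROP): [65, 65]
step 9 (PUSH 34): [65, 65, 34]
step 10 (DROP): [65, 65]
step 11 (PUSH -85): [65, 65, -85]
step 12 (PUSH 67): [65, 65, -85, 67]

[65, 65, -85, 67]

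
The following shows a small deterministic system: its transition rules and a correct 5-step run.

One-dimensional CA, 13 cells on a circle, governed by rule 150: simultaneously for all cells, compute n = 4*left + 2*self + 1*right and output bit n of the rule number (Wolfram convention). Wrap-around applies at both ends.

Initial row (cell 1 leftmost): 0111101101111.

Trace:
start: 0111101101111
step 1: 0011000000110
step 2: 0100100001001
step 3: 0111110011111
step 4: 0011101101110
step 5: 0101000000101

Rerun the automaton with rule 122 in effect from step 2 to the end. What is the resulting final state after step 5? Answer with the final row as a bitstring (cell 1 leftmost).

(re-executing steps 2..5 under rule 122; state before step 2: 0011000000110)
step 2: 0111100001111
step 3: 1100110011001
step 4: 0111111111111
step 5: 1100000000001

1100000000001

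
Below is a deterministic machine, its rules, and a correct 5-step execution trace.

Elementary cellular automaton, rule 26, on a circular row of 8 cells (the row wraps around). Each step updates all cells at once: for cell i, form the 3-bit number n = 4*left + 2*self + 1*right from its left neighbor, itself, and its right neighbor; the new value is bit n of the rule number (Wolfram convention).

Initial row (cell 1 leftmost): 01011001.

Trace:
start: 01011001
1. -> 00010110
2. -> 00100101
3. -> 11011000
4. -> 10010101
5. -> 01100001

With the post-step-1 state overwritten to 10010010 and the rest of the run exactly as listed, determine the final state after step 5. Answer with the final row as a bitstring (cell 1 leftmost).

00101001

state after step 1 := 10010010
2. -> 01101100
3. -> 11001010
4. -> 10110000
5. -> 00101001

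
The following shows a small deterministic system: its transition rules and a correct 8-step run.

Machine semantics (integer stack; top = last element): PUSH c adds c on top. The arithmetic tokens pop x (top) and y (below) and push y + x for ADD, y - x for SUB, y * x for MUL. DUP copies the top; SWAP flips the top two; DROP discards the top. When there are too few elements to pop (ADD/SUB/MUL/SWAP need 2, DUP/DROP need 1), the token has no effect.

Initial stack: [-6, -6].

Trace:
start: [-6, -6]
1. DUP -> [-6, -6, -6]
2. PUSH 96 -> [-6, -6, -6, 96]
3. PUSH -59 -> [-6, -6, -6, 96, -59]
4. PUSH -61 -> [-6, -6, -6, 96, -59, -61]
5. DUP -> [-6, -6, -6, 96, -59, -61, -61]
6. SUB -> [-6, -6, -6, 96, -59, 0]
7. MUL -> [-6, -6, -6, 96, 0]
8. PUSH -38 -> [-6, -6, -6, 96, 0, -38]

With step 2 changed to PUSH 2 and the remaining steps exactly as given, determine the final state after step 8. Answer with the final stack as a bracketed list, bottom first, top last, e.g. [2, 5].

(re-executing from step 2 with the substitution; state before step 2: [-6, -6, -6])
2. PUSH 2 -> [-6, -6, -6, 2]
3. PUSH -59 -> [-6, -6, -6, 2, -59]
4. PUSH -61 -> [-6, -6, -6, 2, -59, -61]
5. DUP -> [-6, -6, -6, 2, -59, -61, -61]
6. SUB -> [-6, -6, -6, 2, -59, 0]
7. MUL -> [-6, -6, -6, 2, 0]
8. PUSH -38 -> [-6, -6, -6, 2, 0, -38]

[-6, -6, -6, 2, 0, -38]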